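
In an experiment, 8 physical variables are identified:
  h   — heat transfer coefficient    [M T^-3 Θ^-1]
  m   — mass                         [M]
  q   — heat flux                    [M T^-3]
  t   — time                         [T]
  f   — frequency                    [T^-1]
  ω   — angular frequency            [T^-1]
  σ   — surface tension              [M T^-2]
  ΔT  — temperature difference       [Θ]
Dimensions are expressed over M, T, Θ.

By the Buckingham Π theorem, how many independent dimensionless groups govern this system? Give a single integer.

5

Dimensional matrix (M×T×Θ by h×m×q×t×f×ω×σ×ΔT):
  M: [ 1  1  1  0  0  0  1  0]
  T: [-3  0 -3  1 -1 -1 -2  0]
  Θ: [-1  0  0  0  0  0  0  1]
Row reduction gives pivot columns h,m,q; rank = 3
n=8, r=3 ⇒ 5 dimensionless groups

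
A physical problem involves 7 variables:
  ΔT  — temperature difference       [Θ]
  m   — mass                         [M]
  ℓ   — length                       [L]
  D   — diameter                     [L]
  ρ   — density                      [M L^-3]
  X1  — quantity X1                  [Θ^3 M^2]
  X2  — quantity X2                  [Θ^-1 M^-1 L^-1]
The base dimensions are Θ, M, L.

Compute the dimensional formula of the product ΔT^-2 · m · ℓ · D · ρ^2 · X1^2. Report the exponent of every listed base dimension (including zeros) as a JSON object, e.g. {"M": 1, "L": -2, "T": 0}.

Exponent matrix [Θ,M,L] × [ΔT,m,ℓ,D,ρ,X1,X2]:
  Θ: [ 1  0  0  0  0  3 -1]
  M: [ 0  1  0  0  1  2 -1]
  L: [ 0  0  1  1 -3  0 -1]
  [Θ]: (-2)·1+(1)·0+(1)·0+(1)·0+(2)·0+(2)·3 = 4
  [M]: (-2)·0+(1)·1+(1)·0+(1)·0+(2)·1+(2)·2 = 7
  [L]: (-2)·0+(1)·0+(1)·1+(1)·1+(2)·-3+(2)·0 = -4
⇒ Θ^4 M^7 L^-4

{"Θ": 4, "M": 7, "L": -4}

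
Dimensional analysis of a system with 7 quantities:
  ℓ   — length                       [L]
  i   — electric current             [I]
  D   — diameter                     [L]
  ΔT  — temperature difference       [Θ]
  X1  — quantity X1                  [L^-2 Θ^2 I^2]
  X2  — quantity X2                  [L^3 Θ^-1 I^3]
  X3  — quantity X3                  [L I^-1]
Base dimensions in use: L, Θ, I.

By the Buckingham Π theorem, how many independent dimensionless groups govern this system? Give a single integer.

4

Dimensional matrix (L×Θ×I by ℓ×i×D×ΔT×X1×X2×X3):
  L: [ 1  0  1  0 -2  3  1]
  Θ: [ 0  0  0  1  2 -1  0]
  I: [ 0  1  0  0  2  3 -1]
Row reduction gives pivot columns ℓ,i,ΔT; rank = 3
n=7, r=3 ⇒ 4 dimensionless groups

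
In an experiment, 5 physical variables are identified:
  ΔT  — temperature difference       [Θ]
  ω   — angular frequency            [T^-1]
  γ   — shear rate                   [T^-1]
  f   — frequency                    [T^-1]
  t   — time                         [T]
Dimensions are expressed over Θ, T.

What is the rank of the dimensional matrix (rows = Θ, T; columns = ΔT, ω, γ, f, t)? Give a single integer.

2

Write exponents as rows Θ,T / cols ΔT,ω,γ,f,t:
  Θ: [ 1  0  0  0  0]
  T: [ 0 -1 -1 -1  1]
Echelon form has 2 nonzero rows (pivots: ΔT,ω)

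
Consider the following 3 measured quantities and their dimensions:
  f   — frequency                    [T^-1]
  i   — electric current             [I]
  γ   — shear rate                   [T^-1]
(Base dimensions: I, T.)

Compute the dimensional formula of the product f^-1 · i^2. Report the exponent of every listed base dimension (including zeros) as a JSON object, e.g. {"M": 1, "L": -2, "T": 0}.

{"I": 2, "T": 1}

Exponent matrix [I,T] × [f,i,γ]:
  I: [ 0  1  0]
  T: [-1  0 -1]
  [I]: (-1)·0+(2)·1 = 2
  [T]: (-1)·-1+(2)·0 = 1
⇒ I^2 T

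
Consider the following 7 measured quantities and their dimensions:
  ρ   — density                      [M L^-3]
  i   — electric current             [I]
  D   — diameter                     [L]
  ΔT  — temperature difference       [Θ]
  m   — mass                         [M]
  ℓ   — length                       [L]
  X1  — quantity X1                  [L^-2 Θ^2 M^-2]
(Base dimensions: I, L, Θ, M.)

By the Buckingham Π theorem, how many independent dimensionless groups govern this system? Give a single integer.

3

Dimensional matrix (I×L×Θ×M by ρ×i×D×ΔT×m×ℓ×X1):
  I: [ 0  1  0  0  0  0  0]
  L: [-3  0  1  0  0  1 -2]
  Θ: [ 0  0  0  1  0  0  2]
  M: [ 1  0  0  0  1  0 -2]
RREF → pivots at {ρ,i,D,ΔT} ⇒ r = 4
Π count = n − r = 7 − 4 = 3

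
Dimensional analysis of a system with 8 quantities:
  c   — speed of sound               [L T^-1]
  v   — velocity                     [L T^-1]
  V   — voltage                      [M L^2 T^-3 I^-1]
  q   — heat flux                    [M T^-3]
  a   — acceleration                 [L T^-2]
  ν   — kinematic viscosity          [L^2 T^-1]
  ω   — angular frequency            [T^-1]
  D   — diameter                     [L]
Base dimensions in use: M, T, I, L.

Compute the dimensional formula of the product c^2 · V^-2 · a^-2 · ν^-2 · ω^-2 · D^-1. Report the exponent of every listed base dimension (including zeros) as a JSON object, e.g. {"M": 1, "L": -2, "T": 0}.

{"M": -2, "T": 12, "I": 2, "L": -9}

Dimensional matrix (M×T×I×L by c×v×V×q×a×ν×ω×D):
  M: [ 0  0  1  1  0  0  0  0]
  T: [-1 -1 -3 -3 -2 -1 -1  0]
  I: [ 0  0 -1  0  0  0  0  0]
  L: [ 1  1  2  0  1  2  0  1]
  [M]: (2)·0+(-2)·1+(-2)·0+(-2)·0+(-2)·0+(-1)·0 = -2
  [T]: (2)·-1+(-2)·-3+(-2)·-2+(-2)·-1+(-2)·-1+(-1)·0 = 12
  [I]: (2)·0+(-2)·-1+(-2)·0+(-2)·0+(-2)·0+(-1)·0 = 2
  [L]: (2)·1+(-2)·2+(-2)·1+(-2)·2+(-2)·0+(-1)·1 = -9
⇒ M^-2 T^12 I^2 L^-9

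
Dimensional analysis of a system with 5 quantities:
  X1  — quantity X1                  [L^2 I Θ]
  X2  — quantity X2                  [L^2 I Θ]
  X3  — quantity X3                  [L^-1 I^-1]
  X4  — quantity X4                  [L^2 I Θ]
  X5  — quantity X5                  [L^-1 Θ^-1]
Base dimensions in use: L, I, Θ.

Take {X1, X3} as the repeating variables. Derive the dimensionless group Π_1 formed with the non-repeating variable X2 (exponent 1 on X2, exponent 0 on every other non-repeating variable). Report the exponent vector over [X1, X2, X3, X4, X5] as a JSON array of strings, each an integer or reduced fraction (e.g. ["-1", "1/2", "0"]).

Write exponents as rows L,I,Θ / cols X1,X2,X3,X4,X5:
  L: [ 2  2 -1  2 -1]
  I: [ 1  1 -1  1  0]
  Θ: [ 1  1  0  1 -1]
RREF → pivots at {X1,X3} ⇒ r = 2
Pivot set = {X1,X3}, free = {X2,X4,X5}
RREF:
  r0: [   1    1    0    1   -1]
  r1: [   0    0    1    0   -1]
  r2: [   0    0    0    0    0]
Fix exponent of X2 at 1, X4 at 0, X5 at 0; solve each RREF row for its pivot's exponent:
  r0: exp(X1) + (1)·1 = 0 ⇒ exp(X1) = -1
  r1: exp(X3) + (0)·1 = 0 ⇒ exp(X3) = 0
Π_1 = X1^-1 · X2

["-1", "1", "0", "0", "0"]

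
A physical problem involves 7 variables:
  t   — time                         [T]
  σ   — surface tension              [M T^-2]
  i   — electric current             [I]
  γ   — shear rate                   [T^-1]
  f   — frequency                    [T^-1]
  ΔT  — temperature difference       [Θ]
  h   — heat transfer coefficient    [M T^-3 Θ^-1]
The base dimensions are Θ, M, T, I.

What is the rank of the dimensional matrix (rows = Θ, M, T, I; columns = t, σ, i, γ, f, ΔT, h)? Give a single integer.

Exponent matrix [Θ,M,T,I] × [t,σ,i,γ,f,ΔT,h]:
  Θ: [ 0  0  0  0  0  1 -1]
  M: [ 0  1  0  0  0  0  1]
  T: [ 1 -2  0 -1 -1  0 -3]
  I: [ 0  0  1  0  0  0  0]
Echelon form has 4 nonzero rows (pivots: t,σ,i,ΔT)

4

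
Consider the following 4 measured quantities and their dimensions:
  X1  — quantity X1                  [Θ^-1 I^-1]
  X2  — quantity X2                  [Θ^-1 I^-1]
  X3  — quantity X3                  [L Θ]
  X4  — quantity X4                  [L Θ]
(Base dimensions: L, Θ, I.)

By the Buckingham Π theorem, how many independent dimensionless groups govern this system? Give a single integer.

Exponent matrix [L,Θ,I] × [X1,X2,X3,X4]:
  L: [ 0  0  1  1]
  Θ: [-1 -1  1  1]
  I: [-1 -1  0  0]
Echelon form has 2 nonzero rows (pivots: X1,X3)
n=4, r=2 ⇒ 2 dimensionless groups

2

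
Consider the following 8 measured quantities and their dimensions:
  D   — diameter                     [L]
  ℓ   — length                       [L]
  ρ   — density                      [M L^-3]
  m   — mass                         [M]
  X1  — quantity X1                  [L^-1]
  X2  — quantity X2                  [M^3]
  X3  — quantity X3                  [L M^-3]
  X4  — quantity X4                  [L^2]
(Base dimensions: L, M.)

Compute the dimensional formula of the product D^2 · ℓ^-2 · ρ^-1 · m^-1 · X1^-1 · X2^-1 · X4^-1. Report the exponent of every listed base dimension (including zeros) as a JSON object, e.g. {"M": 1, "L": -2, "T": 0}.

Dimensional matrix (L×M by D×ℓ×ρ×m×X1×X2×X3×X4):
  L: [ 1  1 -3  0 -1  0  1  2]
  M: [ 0  0  1  1  0  3 -3  0]
  [L]: (2)·1+(-2)·1+(-1)·-3+(-1)·0+(-1)·-1+(-1)·0+(-1)·2 = 2
  [M]: (2)·0+(-2)·0+(-1)·1+(-1)·1+(-1)·0+(-1)·3+(-1)·0 = -5
⇒ L^2 M^-5

{"L": 2, "M": -5}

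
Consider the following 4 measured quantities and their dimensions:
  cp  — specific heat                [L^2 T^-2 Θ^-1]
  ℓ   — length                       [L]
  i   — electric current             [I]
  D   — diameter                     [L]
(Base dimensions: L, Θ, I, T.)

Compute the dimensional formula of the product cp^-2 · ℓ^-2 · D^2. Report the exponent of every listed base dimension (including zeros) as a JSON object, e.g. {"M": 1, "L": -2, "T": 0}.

Exponent matrix [L,Θ,I,T] × [cp,ℓ,i,D]:
  L: [ 2  1  0  1]
  Θ: [-1  0  0  0]
  I: [ 0  0  1  0]
  T: [-2  0  0  0]
  [L]: (-2)·2+(-2)·1+(2)·1 = -4
  [Θ]: (-2)·-1+(-2)·0+(2)·0 = 2
  [I]: (-2)·0+(-2)·0+(2)·0 = 0
  [T]: (-2)·-2+(-2)·0+(2)·0 = 4
⇒ L^-4 Θ^2 T^4

{"L": -4, "Θ": 2, "I": 0, "T": 4}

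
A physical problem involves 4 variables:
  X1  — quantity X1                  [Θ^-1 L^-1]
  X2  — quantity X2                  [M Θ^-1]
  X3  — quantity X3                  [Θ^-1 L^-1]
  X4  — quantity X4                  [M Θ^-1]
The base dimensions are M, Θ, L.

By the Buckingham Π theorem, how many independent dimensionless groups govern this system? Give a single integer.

2

Write exponents as rows M,Θ,L / cols X1,X2,X3,X4:
  M: [ 0  1  0  1]
  Θ: [-1 -1 -1 -1]
  L: [-1  0 -1  0]
Row reduction gives pivot columns X1,X2; rank = 2
n=4, r=2 ⇒ 2 dimensionless groups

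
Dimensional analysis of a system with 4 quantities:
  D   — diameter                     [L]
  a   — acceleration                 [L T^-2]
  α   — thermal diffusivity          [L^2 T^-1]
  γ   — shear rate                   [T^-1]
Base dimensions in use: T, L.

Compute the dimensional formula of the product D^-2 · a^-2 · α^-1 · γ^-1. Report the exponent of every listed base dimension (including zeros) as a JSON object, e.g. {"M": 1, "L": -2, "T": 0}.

Dimensional matrix (T×L by D×a×α×γ):
  T: [ 0 -2 -1 -1]
  L: [ 1  1  2  0]
  [T]: (-2)·0+(-2)·-2+(-1)·-1+(-1)·-1 = 6
  [L]: (-2)·1+(-2)·1+(-1)·2+(-1)·0 = -6
⇒ T^6 L^-6

{"T": 6, "L": -6}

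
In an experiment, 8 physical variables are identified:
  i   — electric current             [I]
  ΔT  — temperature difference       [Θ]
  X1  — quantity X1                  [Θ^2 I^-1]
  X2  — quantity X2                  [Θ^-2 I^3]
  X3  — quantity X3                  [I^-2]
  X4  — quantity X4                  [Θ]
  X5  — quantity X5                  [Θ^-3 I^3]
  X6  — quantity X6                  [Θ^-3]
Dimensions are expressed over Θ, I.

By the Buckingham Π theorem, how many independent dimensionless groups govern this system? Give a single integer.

6

Write exponents as rows Θ,I / cols i,ΔT,X1,X2,X3,X4,X5,X6:
  Θ: [ 0  1  2 -2  0  1 -3 -3]
  I: [ 1  0 -1  3 -2  0  3  0]
RREF → pivots at {i,ΔT} ⇒ r = 2
n=8, r=2 ⇒ 6 dimensionless groups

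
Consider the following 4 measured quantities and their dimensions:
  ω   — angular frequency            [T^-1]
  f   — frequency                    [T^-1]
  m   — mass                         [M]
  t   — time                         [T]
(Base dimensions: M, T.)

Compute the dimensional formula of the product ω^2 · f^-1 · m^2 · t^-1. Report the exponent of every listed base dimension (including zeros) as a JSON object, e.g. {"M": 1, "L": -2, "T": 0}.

{"M": 2, "T": -2}

Write exponents as rows M,T / cols ω,f,m,t:
  M: [ 0  0  1  0]
  T: [-1 -1  0  1]
  [M]: (2)·0+(-1)·0+(2)·1+(-1)·0 = 2
  [T]: (2)·-1+(-1)·-1+(2)·0+(-1)·1 = -2
⇒ M^2 T^-2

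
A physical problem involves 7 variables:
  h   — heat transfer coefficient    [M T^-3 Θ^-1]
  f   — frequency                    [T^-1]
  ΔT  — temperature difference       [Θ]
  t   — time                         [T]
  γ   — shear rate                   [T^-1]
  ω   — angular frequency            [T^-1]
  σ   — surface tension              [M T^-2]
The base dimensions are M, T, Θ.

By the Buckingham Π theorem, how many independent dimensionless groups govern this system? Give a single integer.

Exponent matrix [M,T,Θ] × [h,f,ΔT,t,γ,ω,σ]:
  M: [ 1  0  0  0  0  0  1]
  T: [-3 -1  0  1 -1 -1 -2]
  Θ: [-1  0  1  0  0  0  0]
Echelon form has 3 nonzero rows (pivots: h,f,ΔT)
n=7, r=3 ⇒ 4 dimensionless groups

4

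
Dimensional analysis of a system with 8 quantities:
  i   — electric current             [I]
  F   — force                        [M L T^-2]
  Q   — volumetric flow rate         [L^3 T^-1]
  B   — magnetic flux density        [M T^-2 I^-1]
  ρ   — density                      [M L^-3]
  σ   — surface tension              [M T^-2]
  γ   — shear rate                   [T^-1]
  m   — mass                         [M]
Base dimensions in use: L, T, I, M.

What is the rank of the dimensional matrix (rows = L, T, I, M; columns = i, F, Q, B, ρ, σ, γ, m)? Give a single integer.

4

Exponent matrix [L,T,I,M] × [i,F,Q,B,ρ,σ,γ,m]:
  L: [ 0  1  3  0 -3  0  0  0]
  T: [ 0 -2 -1 -2  0 -2 -1  0]
  I: [ 1  0  0 -1  0  0  0  0]
  M: [ 0  1  0  1  1  1  0  1]
Echelon form has 4 nonzero rows (pivots: i,F,Q,B)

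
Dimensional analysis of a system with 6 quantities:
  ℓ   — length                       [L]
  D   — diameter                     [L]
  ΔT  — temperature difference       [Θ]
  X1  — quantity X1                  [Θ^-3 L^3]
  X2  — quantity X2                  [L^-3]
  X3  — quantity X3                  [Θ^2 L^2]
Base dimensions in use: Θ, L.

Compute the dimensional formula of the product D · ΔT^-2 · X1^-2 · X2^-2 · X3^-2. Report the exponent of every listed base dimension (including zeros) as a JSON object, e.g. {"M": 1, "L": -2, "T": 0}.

{"Θ": 0, "L": -3}

Exponent matrix [Θ,L] × [ℓ,D,ΔT,X1,X2,X3]:
  Θ: [ 0  0  1 -3  0  2]
  L: [ 1  1  0  3 -3  2]
  [Θ]: (1)·0+(-2)·1+(-2)·-3+(-2)·0+(-2)·2 = 0
  [L]: (1)·1+(-2)·0+(-2)·3+(-2)·-3+(-2)·2 = -3
⇒ L^-3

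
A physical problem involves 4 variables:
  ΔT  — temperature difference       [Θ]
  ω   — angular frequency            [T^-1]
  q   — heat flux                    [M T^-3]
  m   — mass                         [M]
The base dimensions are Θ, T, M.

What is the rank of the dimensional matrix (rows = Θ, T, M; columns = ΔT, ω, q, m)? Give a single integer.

Exponent matrix [Θ,T,M] × [ΔT,ω,q,m]:
  Θ: [ 1  0  0  0]
  T: [ 0 -1 -3  0]
  M: [ 0  0  1  1]
Row reduction gives pivot columns ΔT,ω,q; rank = 3

3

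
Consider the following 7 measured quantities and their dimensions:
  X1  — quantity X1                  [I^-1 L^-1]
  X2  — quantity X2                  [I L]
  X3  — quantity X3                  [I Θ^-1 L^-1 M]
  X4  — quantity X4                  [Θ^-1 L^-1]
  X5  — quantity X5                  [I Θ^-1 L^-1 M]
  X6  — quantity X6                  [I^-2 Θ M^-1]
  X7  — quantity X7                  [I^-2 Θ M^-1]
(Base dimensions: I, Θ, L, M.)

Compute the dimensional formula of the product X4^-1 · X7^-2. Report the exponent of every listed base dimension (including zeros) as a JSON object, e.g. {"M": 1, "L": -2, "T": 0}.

{"I": 4, "Θ": -1, "L": 1, "M": 2}

Write exponents as rows I,Θ,L,M / cols X1,X2,X3,X4,X5,X6,X7:
  I: [-1  1  1  0  1 -2 -2]
  Θ: [ 0  0 -1 -1 -1  1  1]
  L: [-1  1 -1 -1 -1  0  0]
  M: [ 0  0  1  0  1 -1 -1]
  [I]: (-1)·0+(-2)·-2 = 4
  [Θ]: (-1)·-1+(-2)·1 = -1
  [L]: (-1)·-1+(-2)·0 = 1
  [M]: (-1)·0+(-2)·-1 = 2
⇒ I^4 Θ^-1 L M^2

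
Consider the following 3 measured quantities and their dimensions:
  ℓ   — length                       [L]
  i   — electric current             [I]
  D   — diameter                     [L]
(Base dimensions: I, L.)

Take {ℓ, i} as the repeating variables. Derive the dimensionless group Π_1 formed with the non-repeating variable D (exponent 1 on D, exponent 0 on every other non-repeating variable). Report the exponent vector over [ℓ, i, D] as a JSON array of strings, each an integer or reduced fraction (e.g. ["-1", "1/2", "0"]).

["-1", "0", "1"]

Dimensional matrix (I×L by ℓ×i×D):
  I: [ 0  1  0]
  L: [ 1  0  1]
RREF → pivots at {ℓ,i} ⇒ r = 2
Pivot set = {ℓ,i}, free = {D}
RREF:
  r0: [   1    0    1]
  r1: [   0    1    0]
Fix exponent of D at 1; solve each RREF row for its pivot's exponent:
  r0: exp(ℓ) + (1)·1 = 0 ⇒ exp(ℓ) = -1
  r1: exp(i) + (0)·1 = 0 ⇒ exp(i) = 0
Π_1 = ℓ^-1 · D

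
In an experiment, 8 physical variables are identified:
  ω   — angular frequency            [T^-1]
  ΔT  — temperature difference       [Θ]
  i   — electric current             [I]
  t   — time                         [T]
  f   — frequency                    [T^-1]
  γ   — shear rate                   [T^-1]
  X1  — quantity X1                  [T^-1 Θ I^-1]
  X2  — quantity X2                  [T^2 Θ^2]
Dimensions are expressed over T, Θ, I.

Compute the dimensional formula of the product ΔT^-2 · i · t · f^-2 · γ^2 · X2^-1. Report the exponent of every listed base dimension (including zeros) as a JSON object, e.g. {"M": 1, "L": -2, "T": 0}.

{"T": -1, "Θ": -4, "I": 1}

Dimensional matrix (T×Θ×I by ω×ΔT×i×t×f×γ×X1×X2):
  T: [-1  0  0  1 -1 -1 -1  2]
  Θ: [ 0  1  0  0  0  0  1  2]
  I: [ 0  0  1  0  0  0 -1  0]
  [T]: (-2)·0+(1)·0+(1)·1+(-2)·-1+(2)·-1+(-1)·2 = -1
  [Θ]: (-2)·1+(1)·0+(1)·0+(-2)·0+(2)·0+(-1)·2 = -4
  [I]: (-2)·0+(1)·1+(1)·0+(-2)·0+(2)·0+(-1)·0 = 1
⇒ T^-1 Θ^-4 I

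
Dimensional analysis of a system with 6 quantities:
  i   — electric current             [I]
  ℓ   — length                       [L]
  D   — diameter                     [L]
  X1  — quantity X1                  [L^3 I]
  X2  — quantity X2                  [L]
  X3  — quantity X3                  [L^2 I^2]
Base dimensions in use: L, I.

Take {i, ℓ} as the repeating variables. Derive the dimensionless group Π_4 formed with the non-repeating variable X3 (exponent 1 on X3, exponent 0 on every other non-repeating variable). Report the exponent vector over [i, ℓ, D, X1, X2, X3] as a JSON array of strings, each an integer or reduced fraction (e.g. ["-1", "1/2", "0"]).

["-2", "-2", "0", "0", "0", "1"]

Dimensional matrix (L×I by i×ℓ×D×X1×X2×X3):
  L: [ 0  1  1  3  1  2]
  I: [ 1  0  0  1  0  2]
Echelon form has 2 nonzero rows (pivots: i,ℓ)
Pivot set = {i,ℓ}, free = {D,X1,X2,X3}
RREF:
  r0: [   1    0    0    1    0    2]
  r1: [   0    1    1    3    1    2]
Fix exponent of X3 at 1, D at 0, X1 at 0, X2 at 0; solve each RREF row for its pivot's exponent:
  r0: exp(i) + (2)·1 = 0 ⇒ exp(i) = -2
  r1: exp(ℓ) + (2)·1 = 0 ⇒ exp(ℓ) = -2
Π_4 = i^-2 · ℓ^-2 · X3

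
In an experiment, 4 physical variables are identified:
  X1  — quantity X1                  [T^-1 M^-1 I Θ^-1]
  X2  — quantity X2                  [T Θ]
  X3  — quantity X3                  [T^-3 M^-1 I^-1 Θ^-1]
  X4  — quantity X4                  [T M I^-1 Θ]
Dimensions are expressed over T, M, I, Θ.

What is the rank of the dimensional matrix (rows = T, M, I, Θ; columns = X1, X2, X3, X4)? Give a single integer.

Exponent matrix [T,M,I,Θ] × [X1,X2,X3,X4]:
  T: [-1  1 -3  1]
  M: [-1  0 -1  1]
  I: [ 1  0 -1 -1]
  Θ: [-1  1 -1  1]
RREF → pivots at {X1,X2,X3} ⇒ r = 3

3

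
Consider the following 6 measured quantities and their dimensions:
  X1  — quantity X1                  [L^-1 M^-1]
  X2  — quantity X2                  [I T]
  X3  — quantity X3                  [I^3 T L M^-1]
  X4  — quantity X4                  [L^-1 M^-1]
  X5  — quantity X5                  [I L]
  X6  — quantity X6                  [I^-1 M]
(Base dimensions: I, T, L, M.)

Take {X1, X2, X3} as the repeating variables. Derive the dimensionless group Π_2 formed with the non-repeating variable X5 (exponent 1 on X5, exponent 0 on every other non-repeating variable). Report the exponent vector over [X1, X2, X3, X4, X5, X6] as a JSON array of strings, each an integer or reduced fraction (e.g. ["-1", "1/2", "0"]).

Exponent matrix [I,T,L,M] × [X1,X2,X3,X4,X5,X6]:
  I: [ 0  1  3  0  1 -1]
  T: [ 0  1  1  0  0  0]
  L: [-1  0  1 -1  1  0]
  M: [-1  0 -1 -1  0  1]
Echelon form has 3 nonzero rows (pivots: X1,X2,X3)
Pivot set = {X1,X2,X3}, free = {X4,X5,X6}
RREF:
  r0: [   1    0    0    1 -1/2 -1/2]
  r1: [   0    1    0    0 -1/2  1/2]
  r2: [   0    0    1    0  1/2 -1/2]
  r3: [   0    0    0    0    0    0]
Fix exponent of X5 at 1, X4 at 0, X6 at 0; solve each RREF row for its pivot's exponent:
  r0: exp(X1) + (-1/2)·1 = 0 ⇒ exp(X1) = 1/2
  r1: exp(X2) + (-1/2)·1 = 0 ⇒ exp(X2) = 1/2
  r2: exp(X3) + (1/2)·1 = 0 ⇒ exp(X3) = -1/2
Π_2 = X1^(1/2) · X2^(1/2) · X3^(-1/2) · X5

["1/2", "1/2", "-1/2", "0", "1", "0"]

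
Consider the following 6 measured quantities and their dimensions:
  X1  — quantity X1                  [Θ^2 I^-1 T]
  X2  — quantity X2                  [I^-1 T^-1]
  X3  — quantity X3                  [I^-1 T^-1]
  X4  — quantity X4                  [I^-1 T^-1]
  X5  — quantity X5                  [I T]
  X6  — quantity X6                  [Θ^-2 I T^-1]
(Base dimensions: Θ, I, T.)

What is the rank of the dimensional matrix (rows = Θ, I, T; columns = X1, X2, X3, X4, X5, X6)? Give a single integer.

2

Dimensional matrix (Θ×I×T by X1×X2×X3×X4×X5×X6):
  Θ: [ 2  0  0  0  0 -2]
  I: [-1 -1 -1 -1  1  1]
  T: [ 1 -1 -1 -1  1 -1]
RREF → pivots at {X1,X2} ⇒ r = 2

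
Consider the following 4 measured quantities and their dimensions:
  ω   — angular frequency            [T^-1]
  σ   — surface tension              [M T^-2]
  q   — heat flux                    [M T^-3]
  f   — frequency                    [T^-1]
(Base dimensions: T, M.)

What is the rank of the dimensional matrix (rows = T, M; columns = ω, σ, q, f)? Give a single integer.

Exponent matrix [T,M] × [ω,σ,q,f]:
  T: [-1 -2 -3 -1]
  M: [ 0  1  1  0]
RREF → pivots at {ω,σ} ⇒ r = 2

2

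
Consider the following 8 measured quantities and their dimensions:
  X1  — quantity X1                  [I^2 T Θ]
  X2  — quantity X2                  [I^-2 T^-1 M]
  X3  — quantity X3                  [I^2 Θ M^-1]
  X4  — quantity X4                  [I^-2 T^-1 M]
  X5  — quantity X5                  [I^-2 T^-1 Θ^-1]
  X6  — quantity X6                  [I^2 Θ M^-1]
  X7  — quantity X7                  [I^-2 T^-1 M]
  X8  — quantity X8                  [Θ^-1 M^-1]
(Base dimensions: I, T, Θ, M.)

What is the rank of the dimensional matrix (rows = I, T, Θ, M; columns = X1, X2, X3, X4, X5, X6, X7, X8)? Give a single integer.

Write exponents as rows I,T,Θ,M / cols X1,X2,X3,X4,X5,X6,X7,X8:
  I: [ 2 -2  2 -2 -2  2 -2  0]
  T: [ 1 -1  0 -1 -1  0 -1  0]
  Θ: [ 1  0  1  0 -1  1  0 -1]
  M: [ 0  1 -1  1  0 -1  1 -1]
RREF → pivots at {X1,X2,X3} ⇒ r = 3

3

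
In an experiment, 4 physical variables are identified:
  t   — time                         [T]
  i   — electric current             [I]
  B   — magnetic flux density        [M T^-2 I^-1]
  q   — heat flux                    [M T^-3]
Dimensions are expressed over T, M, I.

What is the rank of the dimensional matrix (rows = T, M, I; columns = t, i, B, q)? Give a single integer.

Exponent matrix [T,M,I] × [t,i,B,q]:
  T: [ 1  0 -2 -3]
  M: [ 0  0  1  1]
  I: [ 0  1 -1  0]
Echelon form has 3 nonzero rows (pivots: t,i,B)

3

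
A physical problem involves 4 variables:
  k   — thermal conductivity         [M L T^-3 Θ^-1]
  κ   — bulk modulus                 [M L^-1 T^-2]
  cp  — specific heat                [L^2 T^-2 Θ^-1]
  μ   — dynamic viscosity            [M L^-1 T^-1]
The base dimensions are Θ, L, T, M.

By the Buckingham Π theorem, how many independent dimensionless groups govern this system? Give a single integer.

1

Write exponents as rows Θ,L,T,M / cols k,κ,cp,μ:
  Θ: [-1  0 -1  0]
  L: [ 1 -1  2 -1]
  T: [-3 -2 -2 -1]
  M: [ 1  1  0  1]
RREF → pivots at {k,κ,cp} ⇒ r = 3
Π count = n − r = 4 − 3 = 1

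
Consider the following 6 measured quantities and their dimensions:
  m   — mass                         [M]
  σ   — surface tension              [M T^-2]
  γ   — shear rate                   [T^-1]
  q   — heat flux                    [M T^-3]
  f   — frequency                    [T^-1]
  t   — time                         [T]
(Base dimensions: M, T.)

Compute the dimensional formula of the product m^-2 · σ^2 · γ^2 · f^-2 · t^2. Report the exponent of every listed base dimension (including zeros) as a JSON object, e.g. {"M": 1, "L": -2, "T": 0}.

{"M": 0, "T": -2}

Exponent matrix [M,T] × [m,σ,γ,q,f,t]:
  M: [ 1  1  0  1  0  0]
  T: [ 0 -2 -1 -3 -1  1]
  [M]: (-2)·1+(2)·1+(2)·0+(-2)·0+(2)·0 = 0
  [T]: (-2)·0+(2)·-2+(2)·-1+(-2)·-1+(2)·1 = -2
⇒ T^-2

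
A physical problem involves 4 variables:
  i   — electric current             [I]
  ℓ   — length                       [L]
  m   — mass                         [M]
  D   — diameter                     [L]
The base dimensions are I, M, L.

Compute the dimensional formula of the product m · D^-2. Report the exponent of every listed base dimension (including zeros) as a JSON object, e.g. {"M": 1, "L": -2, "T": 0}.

Write exponents as rows I,M,L / cols i,ℓ,m,D:
  I: [ 1  0  0  0]
  M: [ 0  0  1  0]
  L: [ 0  1  0  1]
  [I]: (1)·0+(-2)·0 = 0
  [M]: (1)·1+(-2)·0 = 1
  [L]: (1)·0+(-2)·1 = -2
⇒ M L^-2

{"I": 0, "M": 1, "L": -2}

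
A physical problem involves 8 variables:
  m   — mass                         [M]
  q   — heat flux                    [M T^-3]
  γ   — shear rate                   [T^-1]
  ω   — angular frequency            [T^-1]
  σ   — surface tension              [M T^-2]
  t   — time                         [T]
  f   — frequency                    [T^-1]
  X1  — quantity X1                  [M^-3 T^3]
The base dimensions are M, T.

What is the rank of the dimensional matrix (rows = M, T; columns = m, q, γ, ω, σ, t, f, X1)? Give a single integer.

Dimensional matrix (M×T by m×q×γ×ω×σ×t×f×X1):
  M: [ 1  1  0  0  1  0  0 -3]
  T: [ 0 -3 -1 -1 -2  1 -1  3]
RREF → pivots at {m,q} ⇒ r = 2

2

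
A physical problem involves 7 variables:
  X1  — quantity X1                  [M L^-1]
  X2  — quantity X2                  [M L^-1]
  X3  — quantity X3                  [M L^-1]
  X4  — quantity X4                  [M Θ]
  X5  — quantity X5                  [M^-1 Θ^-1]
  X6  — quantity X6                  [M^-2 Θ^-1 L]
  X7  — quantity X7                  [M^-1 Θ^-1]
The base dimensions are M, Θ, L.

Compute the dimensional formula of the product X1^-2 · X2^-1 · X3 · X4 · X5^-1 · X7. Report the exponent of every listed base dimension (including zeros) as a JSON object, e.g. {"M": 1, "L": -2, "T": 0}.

{"M": -1, "Θ": 1, "L": 2}

Write exponents as rows M,Θ,L / cols X1,X2,X3,X4,X5,X6,X7:
  M: [ 1  1  1  1 -1 -2 -1]
  Θ: [ 0  0  0  1 -1 -1 -1]
  L: [-1 -1 -1  0  0  1  0]
  [M]: (-2)·1+(-1)·1+(1)·1+(1)·1+(-1)·-1+(1)·-1 = -1
  [Θ]: (-2)·0+(-1)·0+(1)·0+(1)·1+(-1)·-1+(1)·-1 = 1
  [L]: (-2)·-1+(-1)·-1+(1)·-1+(1)·0+(-1)·0+(1)·0 = 2
⇒ M^-1 Θ L^2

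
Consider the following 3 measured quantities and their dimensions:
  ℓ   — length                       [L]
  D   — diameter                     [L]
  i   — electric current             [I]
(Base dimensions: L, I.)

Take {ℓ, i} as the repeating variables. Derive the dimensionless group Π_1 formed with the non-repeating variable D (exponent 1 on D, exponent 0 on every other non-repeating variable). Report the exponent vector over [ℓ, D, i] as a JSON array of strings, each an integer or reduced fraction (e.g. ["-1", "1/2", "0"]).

Dimensional matrix (L×I by ℓ×D×i):
  L: [ 1  1  0]
  I: [ 0  0  1]
Echelon form has 2 nonzero rows (pivots: ℓ,i)
Pivot set = {ℓ,i}, free = {D}
RREF:
  r0: [   1    1    0]
  r1: [   0    0    1]
Fix exponent of D at 1; solve each RREF row for its pivot's exponent:
  r0: exp(ℓ) + (1)·1 = 0 ⇒ exp(ℓ) = -1
  r1: exp(i) + (0)·1 = 0 ⇒ exp(i) = 0
Π_1 = ℓ^-1 · D

["-1", "1", "0"]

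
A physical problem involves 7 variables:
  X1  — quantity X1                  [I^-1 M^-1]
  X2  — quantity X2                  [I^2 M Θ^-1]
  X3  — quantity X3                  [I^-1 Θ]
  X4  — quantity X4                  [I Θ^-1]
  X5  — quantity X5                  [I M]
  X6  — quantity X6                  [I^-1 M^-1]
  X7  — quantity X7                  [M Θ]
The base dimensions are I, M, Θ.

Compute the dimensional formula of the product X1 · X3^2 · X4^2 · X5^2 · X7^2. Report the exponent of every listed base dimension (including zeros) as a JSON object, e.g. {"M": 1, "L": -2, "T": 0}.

Dimensional matrix (I×M×Θ by X1×X2×X3×X4×X5×X6×X7):
  I: [-1  2 -1  1  1 -1  0]
  M: [-1  1  0  0  1 -1  1]
  Θ: [ 0 -1  1 -1  0  0  1]
  [I]: (1)·-1+(2)·-1+(2)·1+(2)·1+(2)·0 = 1
  [M]: (1)·-1+(2)·0+(2)·0+(2)·1+(2)·1 = 3
  [Θ]: (1)·0+(2)·1+(2)·-1+(2)·0+(2)·1 = 2
⇒ I M^3 Θ^2

{"I": 1, "M": 3, "Θ": 2}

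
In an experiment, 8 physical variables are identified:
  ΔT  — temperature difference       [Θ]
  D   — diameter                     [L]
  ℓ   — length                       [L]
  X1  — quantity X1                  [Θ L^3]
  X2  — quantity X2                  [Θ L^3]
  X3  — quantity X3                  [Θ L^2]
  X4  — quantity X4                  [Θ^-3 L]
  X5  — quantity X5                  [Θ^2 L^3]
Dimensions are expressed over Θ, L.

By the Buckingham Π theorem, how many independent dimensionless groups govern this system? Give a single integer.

Exponent matrix [Θ,L] × [ΔT,D,ℓ,X1,X2,X3,X4,X5]:
  Θ: [ 1  0  0  1  1  1 -3  2]
  L: [ 0  1  1  3  3  2  1  3]
Echelon form has 2 nonzero rows (pivots: ΔT,D)
8 vars − rank 2 = 6 Π groups

6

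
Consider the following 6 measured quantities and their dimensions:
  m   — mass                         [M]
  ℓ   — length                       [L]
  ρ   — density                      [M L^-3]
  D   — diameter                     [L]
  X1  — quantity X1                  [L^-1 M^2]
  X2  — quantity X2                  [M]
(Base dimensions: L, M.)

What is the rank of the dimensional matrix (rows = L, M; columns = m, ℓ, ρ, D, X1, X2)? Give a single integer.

Dimensional matrix (L×M by m×ℓ×ρ×D×X1×X2):
  L: [ 0  1 -3  1 -1  0]
  M: [ 1  0  1  0  2  1]
RREF → pivots at {m,ℓ} ⇒ r = 2

2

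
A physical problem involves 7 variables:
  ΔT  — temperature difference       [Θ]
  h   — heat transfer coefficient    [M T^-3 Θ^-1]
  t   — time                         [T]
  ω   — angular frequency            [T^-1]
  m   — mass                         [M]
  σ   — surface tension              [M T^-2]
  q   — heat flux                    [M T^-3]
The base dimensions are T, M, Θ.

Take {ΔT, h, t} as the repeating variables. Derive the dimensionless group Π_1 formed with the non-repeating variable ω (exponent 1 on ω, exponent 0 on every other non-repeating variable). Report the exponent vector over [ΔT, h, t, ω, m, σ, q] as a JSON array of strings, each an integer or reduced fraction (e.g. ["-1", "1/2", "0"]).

Write exponents as rows T,M,Θ / cols ΔT,h,t,ω,m,σ,q:
  T: [ 0 -3  1 -1  0 -2 -3]
  M: [ 0  1  0  0  1  1  1]
  Θ: [ 1 -1  0  0  0  0  0]
RREF → pivots at {ΔT,h,t} ⇒ r = 3
Pivot set = {ΔT,h,t}, free = {ω,m,σ,q}
RREF:
  r0: [   1    0    0    0    1    1    1]
  r1: [   0    1    0    0    1    1    1]
  r2: [   0    0    1   -1    3    1    0]
Fix exponent of ω at 1, m at 0, σ at 0, q at 0; solve each RREF row for its pivot's exponent:
  r0: exp(ΔT) + (0)·1 = 0 ⇒ exp(ΔT) = 0
  r1: exp(h) + (0)·1 = 0 ⇒ exp(h) = 0
  r2: exp(t) + (-1)·1 = 0 ⇒ exp(t) = 1
Π_1 = t · ω

["0", "0", "1", "1", "0", "0", "0"]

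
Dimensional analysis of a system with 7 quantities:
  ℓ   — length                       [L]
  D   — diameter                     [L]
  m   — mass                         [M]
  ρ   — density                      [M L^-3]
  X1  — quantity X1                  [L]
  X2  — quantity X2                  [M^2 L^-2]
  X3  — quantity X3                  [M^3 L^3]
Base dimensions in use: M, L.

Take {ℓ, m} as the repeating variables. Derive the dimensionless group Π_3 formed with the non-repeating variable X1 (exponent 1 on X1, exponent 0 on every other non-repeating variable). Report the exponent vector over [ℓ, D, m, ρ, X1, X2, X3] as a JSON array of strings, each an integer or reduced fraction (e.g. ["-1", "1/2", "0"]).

["-1", "0", "0", "0", "1", "0", "0"]

Dimensional matrix (M×L by ℓ×D×m×ρ×X1×X2×X3):
  M: [ 0  0  1  1  0  2  3]
  L: [ 1  1  0 -3  1 -2  3]
RREF → pivots at {ℓ,m} ⇒ r = 2
Pivot set = {ℓ,m}, free = {D,ρ,X1,X2,X3}
RREF:
  r0: [   1    1    0   -3    1   -2    3]
  r1: [   0    0    1    1    0    2    3]
Fix exponent of X1 at 1, D at 0, ρ at 0, X2 at 0, X3 at 0; solve each RREF row for its pivot's exponent:
  r0: exp(ℓ) + (1)·1 = 0 ⇒ exp(ℓ) = -1
  r1: exp(m) + (0)·1 = 0 ⇒ exp(m) = 0
Π_3 = ℓ^-1 · X1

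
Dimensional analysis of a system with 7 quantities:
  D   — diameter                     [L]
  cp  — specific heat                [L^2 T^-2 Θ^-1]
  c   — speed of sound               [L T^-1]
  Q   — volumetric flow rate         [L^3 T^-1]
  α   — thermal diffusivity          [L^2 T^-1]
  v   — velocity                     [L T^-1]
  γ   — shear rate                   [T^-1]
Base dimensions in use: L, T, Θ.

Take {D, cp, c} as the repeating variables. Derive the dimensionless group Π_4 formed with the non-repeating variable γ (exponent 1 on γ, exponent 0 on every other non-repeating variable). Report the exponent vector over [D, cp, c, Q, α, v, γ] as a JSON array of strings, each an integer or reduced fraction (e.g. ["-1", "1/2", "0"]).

Exponent matrix [L,T,Θ] × [D,cp,c,Q,α,v,γ]:
  L: [ 1  2  1  3  2  1  0]
  T: [ 0 -2 -1 -1 -1 -1 -1]
  Θ: [ 0 -1  0  0  0  0  0]
Row reduction gives pivot columns D,cp,c; rank = 3
Repeat: D,cp,c; free: Q,α,v,γ
RREF:
  r0: [   1    0    0    2    1    0   -1]
  r1: [   0    1    0    0    0    0    0]
  r2: [   0    0    1    1    1    1    1]
Fix exponent of γ at 1, Q at 0, α at 0, v at 0; solve each RREF row for its pivot's exponent:
  r0: exp(D) + (-1)·1 = 0 ⇒ exp(D) = 1
  r1: exp(cp) + (0)·1 = 0 ⇒ exp(cp) = 0
  r2: exp(c) + (1)·1 = 0 ⇒ exp(c) = -1
Π_4 = D · c^-1 · γ

["1", "0", "-1", "0", "0", "0", "1"]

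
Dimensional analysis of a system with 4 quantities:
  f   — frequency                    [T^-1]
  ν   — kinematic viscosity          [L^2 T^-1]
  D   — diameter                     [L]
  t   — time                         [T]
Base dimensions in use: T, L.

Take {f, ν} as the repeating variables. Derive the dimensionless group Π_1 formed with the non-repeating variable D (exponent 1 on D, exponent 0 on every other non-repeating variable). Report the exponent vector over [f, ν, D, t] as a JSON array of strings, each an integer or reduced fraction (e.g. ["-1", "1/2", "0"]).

["1/2", "-1/2", "1", "0"]

Write exponents as rows T,L / cols f,ν,D,t:
  T: [-1 -1  0  1]
  L: [ 0  2  1  0]
RREF → pivots at {f,ν} ⇒ r = 2
Pivot set = {f,ν}, free = {D,t}
RREF:
  r0: [   1    0 -1/2   -1]
  r1: [   0    1  1/2    0]
Fix exponent of D at 1, t at 0; solve each RREF row for its pivot's exponent:
  r0: exp(f) + (-1/2)·1 = 0 ⇒ exp(f) = 1/2
  r1: exp(ν) + (1/2)·1 = 0 ⇒ exp(ν) = -1/2
Π_1 = f^(1/2) · ν^(-1/2) · D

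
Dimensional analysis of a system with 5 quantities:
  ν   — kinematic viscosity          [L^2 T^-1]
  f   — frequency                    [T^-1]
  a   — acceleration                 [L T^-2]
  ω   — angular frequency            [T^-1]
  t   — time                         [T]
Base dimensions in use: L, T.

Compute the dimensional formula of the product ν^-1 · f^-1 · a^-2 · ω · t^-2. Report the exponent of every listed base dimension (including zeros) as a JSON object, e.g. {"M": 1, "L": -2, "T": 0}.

Dimensional matrix (L×T by ν×f×a×ω×t):
  L: [ 2  0  1  0  0]
  T: [-1 -1 -2 -1  1]
  [L]: (-1)·2+(-1)·0+(-2)·1+(1)·0+(-2)·0 = -4
  [T]: (-1)·-1+(-1)·-1+(-2)·-2+(1)·-1+(-2)·1 = 3
⇒ L^-4 T^3

{"L": -4, "T": 3}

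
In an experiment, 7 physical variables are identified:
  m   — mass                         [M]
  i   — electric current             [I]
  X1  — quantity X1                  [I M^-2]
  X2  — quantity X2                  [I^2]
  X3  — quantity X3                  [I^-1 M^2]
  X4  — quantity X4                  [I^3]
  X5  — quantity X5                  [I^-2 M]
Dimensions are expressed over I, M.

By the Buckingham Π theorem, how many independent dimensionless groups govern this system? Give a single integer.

Exponent matrix [I,M] × [m,i,X1,X2,X3,X4,X5]:
  I: [ 0  1  1  2 -1  3 -2]
  M: [ 1  0 -2  0  2  0  1]
RREF → pivots at {m,i} ⇒ r = 2
Π count = n − r = 7 − 2 = 5

5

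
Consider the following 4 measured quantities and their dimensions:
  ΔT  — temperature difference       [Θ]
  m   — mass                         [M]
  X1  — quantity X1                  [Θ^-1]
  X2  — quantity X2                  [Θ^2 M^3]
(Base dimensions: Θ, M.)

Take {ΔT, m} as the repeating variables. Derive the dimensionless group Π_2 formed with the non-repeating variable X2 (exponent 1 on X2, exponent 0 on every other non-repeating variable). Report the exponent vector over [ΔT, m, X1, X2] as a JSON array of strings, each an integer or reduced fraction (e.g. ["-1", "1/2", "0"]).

Write exponents as rows Θ,M / cols ΔT,m,X1,X2:
  Θ: [ 1  0 -1  2]
  M: [ 0  1  0  3]
Row reduction gives pivot columns ΔT,m; rank = 2
Pivot set = {ΔT,m}, free = {X1,X2}
RREF:
  r0: [   1    0   -1    2]
  r1: [   0    1    0    3]
Fix exponent of X2 at 1, X1 at 0; solve each RREF row for its pivot's exponent:
  r0: exp(ΔT) + (2)·1 = 0 ⇒ exp(ΔT) = -2
  r1: exp(m) + (3)·1 = 0 ⇒ exp(m) = -3
Π_2 = ΔT^-2 · m^-3 · X2

["-2", "-3", "0", "1"]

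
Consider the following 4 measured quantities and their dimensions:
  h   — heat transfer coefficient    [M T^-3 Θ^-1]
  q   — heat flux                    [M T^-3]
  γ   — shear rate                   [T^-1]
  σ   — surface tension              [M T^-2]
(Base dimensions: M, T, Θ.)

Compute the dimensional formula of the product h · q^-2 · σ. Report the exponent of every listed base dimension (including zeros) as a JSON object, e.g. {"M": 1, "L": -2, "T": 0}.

Dimensional matrix (M×T×Θ by h×q×γ×σ):
  M: [ 1  1  0  1]
  T: [-3 -3 -1 -2]
  Θ: [-1  0  0  0]
  [M]: (1)·1+(-2)·1+(1)·1 = 0
  [T]: (1)·-3+(-2)·-3+(1)·-2 = 1
  [Θ]: (1)·-1+(-2)·0+(1)·0 = -1
⇒ T Θ^-1

{"M": 0, "T": 1, "Θ": -1}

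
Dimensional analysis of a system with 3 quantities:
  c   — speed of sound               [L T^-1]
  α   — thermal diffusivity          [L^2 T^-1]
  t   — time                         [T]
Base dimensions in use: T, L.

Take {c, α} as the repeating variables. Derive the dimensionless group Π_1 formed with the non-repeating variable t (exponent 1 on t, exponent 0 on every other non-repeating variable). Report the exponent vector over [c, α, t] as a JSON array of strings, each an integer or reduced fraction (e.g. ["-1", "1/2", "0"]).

Write exponents as rows T,L / cols c,α,t:
  T: [-1 -1  1]
  L: [ 1  2  0]
RREF → pivots at {c,α} ⇒ r = 2
Repeat: c,α; free: t
RREF:
  r0: [   1    0   -2]
  r1: [   0    1    1]
Fix exponent of t at 1; solve each RREF row for its pivot's exponent:
  r0: exp(c) + (-2)·1 = 0 ⇒ exp(c) = 2
  r1: exp(α) + (1)·1 = 0 ⇒ exp(α) = -1
Π_1 = c^2 · α^-1 · t

["2", "-1", "1"]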